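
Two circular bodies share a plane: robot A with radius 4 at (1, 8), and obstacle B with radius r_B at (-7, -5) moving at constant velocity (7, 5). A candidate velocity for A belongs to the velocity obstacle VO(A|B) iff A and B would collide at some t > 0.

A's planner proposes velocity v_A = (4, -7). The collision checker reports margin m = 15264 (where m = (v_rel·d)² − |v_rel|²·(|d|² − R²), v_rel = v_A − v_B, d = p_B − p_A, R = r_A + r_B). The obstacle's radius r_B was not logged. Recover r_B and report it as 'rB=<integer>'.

m = 15264
d = (-8, -13);  v_rel = (-3, -12),  |v_rel|² = 153
v_rel×d = (-3)·(-13) − (-12)·(-8) = -57
since m = R²·153 − (-57)²:  R² = (3249 + 15264) / 153 = 121
R = √121 = 11  ⇒  r_B = 11 − 4 = 7

rB=7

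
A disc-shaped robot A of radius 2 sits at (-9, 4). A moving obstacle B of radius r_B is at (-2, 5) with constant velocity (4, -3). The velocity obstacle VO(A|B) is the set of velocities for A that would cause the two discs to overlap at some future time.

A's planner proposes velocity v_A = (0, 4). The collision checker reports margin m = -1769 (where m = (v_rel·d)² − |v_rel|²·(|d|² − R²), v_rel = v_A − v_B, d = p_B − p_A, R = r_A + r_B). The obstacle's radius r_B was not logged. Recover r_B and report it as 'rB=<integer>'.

m = -1769
d = (7, 1);  v_rel = (-4, 7),  |v_rel|² = 65
v_rel×d = (-4)·(1) − (7)·(7) = -53
since m = R²·65 − (-53)²:  R² = (2809 + -1769) / 65 = 16
R = √16 = 4  ⇒  r_B = 4 − 2 = 2

rB=2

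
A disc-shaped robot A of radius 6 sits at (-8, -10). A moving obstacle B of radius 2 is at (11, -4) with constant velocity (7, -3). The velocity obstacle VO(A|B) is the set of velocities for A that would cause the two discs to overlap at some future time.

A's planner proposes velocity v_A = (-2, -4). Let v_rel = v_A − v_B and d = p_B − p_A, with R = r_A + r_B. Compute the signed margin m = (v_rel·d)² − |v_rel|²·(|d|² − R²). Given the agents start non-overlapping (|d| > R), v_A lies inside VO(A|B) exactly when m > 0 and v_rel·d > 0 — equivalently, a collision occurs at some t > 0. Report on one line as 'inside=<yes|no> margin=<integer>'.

d = (19, 6),  |d|² = 397;  R = 6+2 = 8,  c = 397−8² = 333
v_rel = (-9, -1),  |v_rel|² = 82;  v_rel·d = (-9)·(19) + (-1)·(6) = -177
82·t² + 354·t + 333 = 0  ⇒  m = (-177)² − 82·333 = 4023
m = 4023 > 0,  v_rel·d = -177 < 0  ⇒  outside

inside=no margin=4023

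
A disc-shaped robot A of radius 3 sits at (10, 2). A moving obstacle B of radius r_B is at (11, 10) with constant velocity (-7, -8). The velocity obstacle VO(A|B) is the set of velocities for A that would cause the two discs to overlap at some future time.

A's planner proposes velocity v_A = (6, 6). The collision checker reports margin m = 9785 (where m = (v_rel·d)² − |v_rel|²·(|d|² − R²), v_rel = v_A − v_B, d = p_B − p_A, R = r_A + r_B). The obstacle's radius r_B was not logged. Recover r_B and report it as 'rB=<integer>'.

m = 9785
d = (1, 8);  v_rel = (13, 14),  |v_rel|² = 365
v_rel×d = (13)·(8) − (14)·(1) = 90
since m = R²·365 − 90²:  R² = (8100 + 9785) / 365 = 49
R = √49 = 7  ⇒  r_B = 7 − 3 = 4

rB=4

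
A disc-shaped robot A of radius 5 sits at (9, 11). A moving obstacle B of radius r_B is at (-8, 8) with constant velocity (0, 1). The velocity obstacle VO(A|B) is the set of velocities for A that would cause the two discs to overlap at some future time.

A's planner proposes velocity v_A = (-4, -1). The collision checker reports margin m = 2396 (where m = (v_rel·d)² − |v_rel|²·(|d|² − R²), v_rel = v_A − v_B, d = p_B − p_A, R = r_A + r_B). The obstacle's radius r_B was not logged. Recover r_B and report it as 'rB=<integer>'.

m = 2396
d = (-17, -3);  v_rel = (-4, -2),  |v_rel|² = 20
v_rel×d = (-4)·(-3) − (-2)·(-17) = -22
since m = R²·20 − (-22)²:  R² = (484 + 2396) / 20 = 144
R = √144 = 12  ⇒  r_B = 12 − 5 = 7

rB=7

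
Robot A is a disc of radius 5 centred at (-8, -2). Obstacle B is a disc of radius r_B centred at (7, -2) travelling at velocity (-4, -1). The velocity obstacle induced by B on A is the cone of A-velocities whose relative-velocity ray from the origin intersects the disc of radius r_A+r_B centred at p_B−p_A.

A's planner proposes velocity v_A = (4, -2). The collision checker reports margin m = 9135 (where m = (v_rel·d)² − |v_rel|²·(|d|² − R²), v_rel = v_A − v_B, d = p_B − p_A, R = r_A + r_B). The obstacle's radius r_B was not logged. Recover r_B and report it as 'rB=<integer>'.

m = 9135
d = (15, 0);  v_rel = (8, -1),  |v_rel|² = 65
v_rel×d = (8)·(0) − (-1)·(15) = 15
since m = R²·65 − 15²:  R² = (225 + 9135) / 65 = 144
R = √144 = 12  ⇒  r_B = 12 − 5 = 7

rB=7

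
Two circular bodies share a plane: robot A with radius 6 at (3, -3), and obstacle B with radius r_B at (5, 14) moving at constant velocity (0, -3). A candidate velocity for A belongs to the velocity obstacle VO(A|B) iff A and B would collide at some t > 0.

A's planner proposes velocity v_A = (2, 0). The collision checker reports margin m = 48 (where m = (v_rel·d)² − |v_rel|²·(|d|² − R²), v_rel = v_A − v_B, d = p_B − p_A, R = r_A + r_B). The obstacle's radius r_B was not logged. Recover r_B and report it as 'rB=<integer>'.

m = 48
d = (2, 17);  v_rel = (2, 3),  |v_rel|² = 13
v_rel×d = (2)·(17) − (3)·(2) = 28
since m = R²·13 − 28²:  R² = (784 + 48) / 13 = 64
R = √64 = 8  ⇒  r_B = 8 − 6 = 2

rB=2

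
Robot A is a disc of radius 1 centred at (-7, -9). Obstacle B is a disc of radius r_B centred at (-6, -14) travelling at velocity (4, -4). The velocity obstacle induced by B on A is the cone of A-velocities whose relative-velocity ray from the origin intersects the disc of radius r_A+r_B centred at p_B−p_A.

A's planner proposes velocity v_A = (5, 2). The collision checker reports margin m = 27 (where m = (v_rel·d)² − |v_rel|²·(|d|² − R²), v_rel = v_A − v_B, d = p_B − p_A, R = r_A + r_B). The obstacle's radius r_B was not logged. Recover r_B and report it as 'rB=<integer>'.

m = 27
d = (1, -5);  v_rel = (1, 6),  |v_rel|² = 37
v_rel×d = (1)·(-5) − (6)·(1) = -11
since m = R²·37 − (-11)²:  R² = (121 + 27) / 37 = 4
R = √4 = 2  ⇒  r_B = 2 − 1 = 1

rB=1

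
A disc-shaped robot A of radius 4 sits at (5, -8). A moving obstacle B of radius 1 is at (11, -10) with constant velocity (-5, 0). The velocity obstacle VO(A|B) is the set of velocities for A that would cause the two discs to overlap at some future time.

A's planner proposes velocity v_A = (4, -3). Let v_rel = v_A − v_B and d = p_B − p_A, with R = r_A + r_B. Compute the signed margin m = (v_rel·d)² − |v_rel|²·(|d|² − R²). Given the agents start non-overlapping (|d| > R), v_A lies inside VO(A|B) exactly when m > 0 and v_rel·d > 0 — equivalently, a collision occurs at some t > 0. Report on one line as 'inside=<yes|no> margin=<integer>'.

d = (6, -2),  |d|² = 40;  R = 4+1 = 5,  c = 40−5² = 15
v_rel = (9, -3),  |v_rel|² = 90;  v_rel·d = (9)·(6) + (-3)·(-2) = 60
90·t² − 120·t + 15 = 0  ⇒  m = 60² − 90·15 = 2250
m = 2250 > 0,  v_rel·d = 60 > 0  ⇒  inside

inside=yes margin=2250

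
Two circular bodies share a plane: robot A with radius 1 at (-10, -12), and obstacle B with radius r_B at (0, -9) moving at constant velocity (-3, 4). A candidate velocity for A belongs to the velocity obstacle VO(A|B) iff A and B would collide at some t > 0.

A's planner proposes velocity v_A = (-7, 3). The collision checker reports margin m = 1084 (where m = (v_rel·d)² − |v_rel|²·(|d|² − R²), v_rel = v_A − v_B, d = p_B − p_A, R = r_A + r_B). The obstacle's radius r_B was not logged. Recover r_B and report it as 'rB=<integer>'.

m = 1084
d = (10, 3);  v_rel = (-4, -1),  |v_rel|² = 17
v_rel×d = (-4)·(3) − (-1)·(10) = -2
since m = R²·17 − (-2)²:  R² = (4 + 1084) / 17 = 64
R = √64 = 8  ⇒  r_B = 8 − 1 = 7

rB=7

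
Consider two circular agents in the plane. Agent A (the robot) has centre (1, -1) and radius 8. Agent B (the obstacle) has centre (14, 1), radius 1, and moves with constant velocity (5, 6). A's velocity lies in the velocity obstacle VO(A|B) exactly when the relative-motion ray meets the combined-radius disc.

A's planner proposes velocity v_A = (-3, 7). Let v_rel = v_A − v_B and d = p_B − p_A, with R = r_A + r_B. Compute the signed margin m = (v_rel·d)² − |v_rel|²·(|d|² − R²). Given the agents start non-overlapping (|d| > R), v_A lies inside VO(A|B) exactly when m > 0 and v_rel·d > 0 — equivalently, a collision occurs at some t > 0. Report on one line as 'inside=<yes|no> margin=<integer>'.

d = (13, 2),  |d|² = 173;  R = 8+1 = 9,  c = 173−9² = 92
v_rel = (-8, 1),  |v_rel|² = 65;  v_rel·d = (-8)·(13) + (1)·(2) = -102
65·t² + 204·t + 92 = 0  ⇒  m = (-102)² − 65·92 = 4424
m = 4424 > 0,  v_rel·d = -102 < 0  ⇒  outside

inside=no margin=4424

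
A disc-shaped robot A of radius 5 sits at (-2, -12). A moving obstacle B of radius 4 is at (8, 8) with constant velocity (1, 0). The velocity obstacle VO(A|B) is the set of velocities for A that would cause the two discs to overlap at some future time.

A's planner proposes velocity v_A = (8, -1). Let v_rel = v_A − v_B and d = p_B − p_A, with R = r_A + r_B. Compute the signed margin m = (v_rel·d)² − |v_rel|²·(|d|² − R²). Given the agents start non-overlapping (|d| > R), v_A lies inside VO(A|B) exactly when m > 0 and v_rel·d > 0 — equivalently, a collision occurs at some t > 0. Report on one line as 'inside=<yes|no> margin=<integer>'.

d = (10, 20),  |d|² = 500;  R = 5+4 = 9,  c = 500−9² = 419
v_rel = (7, -1),  |v_rel|² = 50;  v_rel·d = (7)·(10) + (-1)·(20) = 50
50·t² − 100·t + 419 = 0  ⇒  m = 50² − 50·419 = -18450
m = -18450 < 0,  v_rel·d = 50 > 0  ⇒  outside

inside=no margin=-18450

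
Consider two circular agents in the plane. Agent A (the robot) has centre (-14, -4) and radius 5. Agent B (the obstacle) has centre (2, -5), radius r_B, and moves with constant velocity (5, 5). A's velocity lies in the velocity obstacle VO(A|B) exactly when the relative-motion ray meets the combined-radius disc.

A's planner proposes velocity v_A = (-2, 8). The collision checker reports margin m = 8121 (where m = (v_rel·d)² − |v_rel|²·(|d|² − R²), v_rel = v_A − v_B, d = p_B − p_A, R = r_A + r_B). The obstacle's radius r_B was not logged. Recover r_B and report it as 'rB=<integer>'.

m = 8121
d = (16, -1);  v_rel = (-7, 3),  |v_rel|² = 58
v_rel×d = (-7)·(-1) − (3)·(16) = -41
since m = R²·58 − (-41)²:  R² = (1681 + 8121) / 58 = 169
R = √169 = 13  ⇒  r_B = 13 − 5 = 8

rB=8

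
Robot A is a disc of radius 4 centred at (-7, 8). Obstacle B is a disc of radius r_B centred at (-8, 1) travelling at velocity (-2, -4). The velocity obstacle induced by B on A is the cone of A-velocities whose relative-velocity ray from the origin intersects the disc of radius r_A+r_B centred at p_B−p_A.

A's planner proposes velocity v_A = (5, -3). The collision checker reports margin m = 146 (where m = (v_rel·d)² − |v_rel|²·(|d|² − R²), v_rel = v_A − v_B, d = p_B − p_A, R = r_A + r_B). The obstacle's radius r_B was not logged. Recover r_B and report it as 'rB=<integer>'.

m = 146
d = (-1, -7);  v_rel = (7, 1),  |v_rel|² = 50
v_rel×d = (7)·(-7) − (1)·(-1) = -48
since m = R²·50 − (-48)²:  R² = (2304 + 146) / 50 = 49
R = √49 = 7  ⇒  r_B = 7 − 4 = 3

rB=3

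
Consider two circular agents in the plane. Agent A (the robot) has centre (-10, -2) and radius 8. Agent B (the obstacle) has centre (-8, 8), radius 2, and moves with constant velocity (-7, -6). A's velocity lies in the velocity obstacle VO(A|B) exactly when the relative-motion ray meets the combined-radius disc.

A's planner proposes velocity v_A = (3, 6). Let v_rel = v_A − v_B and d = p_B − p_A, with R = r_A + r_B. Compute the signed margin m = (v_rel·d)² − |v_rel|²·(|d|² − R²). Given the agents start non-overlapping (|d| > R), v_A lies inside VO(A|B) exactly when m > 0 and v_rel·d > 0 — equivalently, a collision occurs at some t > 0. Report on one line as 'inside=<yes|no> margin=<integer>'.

d = (2, 10),  |d|² = 104;  R = 8+2 = 10,  c = 104−10² = 4
v_rel = (10, 12),  |v_rel|² = 244;  v_rel·d = (10)·(2) + (12)·(10) = 140
244·t² − 280·t + 4 = 0  ⇒  m = 140² − 244·4 = 18624
m = 18624 > 0,  v_rel·d = 140 > 0  ⇒  inside

inside=yes margin=18624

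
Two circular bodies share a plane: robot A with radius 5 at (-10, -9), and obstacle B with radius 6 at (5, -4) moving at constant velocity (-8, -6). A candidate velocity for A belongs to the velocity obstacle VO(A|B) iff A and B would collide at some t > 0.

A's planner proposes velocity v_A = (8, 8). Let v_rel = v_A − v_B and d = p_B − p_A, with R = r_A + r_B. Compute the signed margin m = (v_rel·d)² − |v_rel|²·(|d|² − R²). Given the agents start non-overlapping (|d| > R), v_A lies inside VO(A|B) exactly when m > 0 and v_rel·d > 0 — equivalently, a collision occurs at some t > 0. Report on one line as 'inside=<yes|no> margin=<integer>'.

d = (15, 5),  |d|² = 250;  R = 5+6 = 11,  c = 250−11² = 129
v_rel = (16, 14),  |v_rel|² = 452;  v_rel·d = (16)·(15) + (14)·(5) = 310
452·t² − 620·t + 129 = 0  ⇒  m = 310² − 452·129 = 37792
m = 37792 > 0,  v_rel·d = 310 > 0  ⇒  inside

inside=yes margin=37792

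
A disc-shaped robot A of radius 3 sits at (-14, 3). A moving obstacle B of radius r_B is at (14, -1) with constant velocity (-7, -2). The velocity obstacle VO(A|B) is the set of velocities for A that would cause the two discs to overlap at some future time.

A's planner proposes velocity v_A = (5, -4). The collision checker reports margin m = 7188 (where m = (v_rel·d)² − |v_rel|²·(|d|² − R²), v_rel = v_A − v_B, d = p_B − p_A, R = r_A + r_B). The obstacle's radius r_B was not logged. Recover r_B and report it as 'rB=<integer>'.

m = 7188
d = (28, -4);  v_rel = (12, -2),  |v_rel|² = 148
v_rel×d = (12)·(-4) − (-2)·(28) = 8
since m = R²·148 − 8²:  R² = (64 + 7188) / 148 = 49
R = √49 = 7  ⇒  r_B = 7 − 3 = 4

rB=4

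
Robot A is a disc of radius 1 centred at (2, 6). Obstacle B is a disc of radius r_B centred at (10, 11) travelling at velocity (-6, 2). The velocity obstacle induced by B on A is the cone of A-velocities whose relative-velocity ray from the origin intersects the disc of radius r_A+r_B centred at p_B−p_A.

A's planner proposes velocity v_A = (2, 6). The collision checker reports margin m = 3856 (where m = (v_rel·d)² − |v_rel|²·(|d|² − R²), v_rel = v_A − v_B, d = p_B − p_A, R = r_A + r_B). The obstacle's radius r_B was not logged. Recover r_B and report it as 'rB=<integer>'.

m = 3856
d = (8, 5);  v_rel = (8, 4),  |v_rel|² = 80
v_rel×d = (8)·(5) − (4)·(8) = 8
since m = R²·80 − 8²:  R² = (64 + 3856) / 80 = 49
R = √49 = 7  ⇒  r_B = 7 − 1 = 6

rB=6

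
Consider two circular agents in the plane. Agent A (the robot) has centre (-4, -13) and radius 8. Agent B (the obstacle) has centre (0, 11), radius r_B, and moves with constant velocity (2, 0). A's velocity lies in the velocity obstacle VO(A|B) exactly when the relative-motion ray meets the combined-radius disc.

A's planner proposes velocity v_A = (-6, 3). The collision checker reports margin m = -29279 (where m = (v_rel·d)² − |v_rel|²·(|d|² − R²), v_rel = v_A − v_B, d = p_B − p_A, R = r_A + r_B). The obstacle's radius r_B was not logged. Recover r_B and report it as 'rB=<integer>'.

m = -29279
d = (4, 24);  v_rel = (-8, 3),  |v_rel|² = 73
v_rel×d = (-8)·(24) − (3)·(4) = -204
since m = R²·73 − (-204)²:  R² = (41616 + -29279) / 73 = 169
R = √169 = 13  ⇒  r_B = 13 − 8 = 5

rB=5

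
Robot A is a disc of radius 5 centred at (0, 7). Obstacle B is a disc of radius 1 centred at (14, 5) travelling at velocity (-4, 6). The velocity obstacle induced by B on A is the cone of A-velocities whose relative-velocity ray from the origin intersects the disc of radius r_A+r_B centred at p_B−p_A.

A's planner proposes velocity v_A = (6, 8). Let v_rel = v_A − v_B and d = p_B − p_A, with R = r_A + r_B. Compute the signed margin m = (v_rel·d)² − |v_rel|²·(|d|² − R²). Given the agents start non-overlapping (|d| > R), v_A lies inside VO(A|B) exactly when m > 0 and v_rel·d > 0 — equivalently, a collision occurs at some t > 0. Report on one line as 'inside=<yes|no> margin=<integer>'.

d = (14, -2),  |d|² = 200;  R = 5+1 = 6,  c = 200−6² = 164
v_rel = (10, 2),  |v_rel|² = 104;  v_rel·d = (10)·(14) + (2)·(-2) = 136
104·t² − 272·t + 164 = 0  ⇒  m = 136² − 104·164 = 1440
m = 1440 > 0,  v_rel·d = 136 > 0  ⇒  inside

inside=yes margin=1440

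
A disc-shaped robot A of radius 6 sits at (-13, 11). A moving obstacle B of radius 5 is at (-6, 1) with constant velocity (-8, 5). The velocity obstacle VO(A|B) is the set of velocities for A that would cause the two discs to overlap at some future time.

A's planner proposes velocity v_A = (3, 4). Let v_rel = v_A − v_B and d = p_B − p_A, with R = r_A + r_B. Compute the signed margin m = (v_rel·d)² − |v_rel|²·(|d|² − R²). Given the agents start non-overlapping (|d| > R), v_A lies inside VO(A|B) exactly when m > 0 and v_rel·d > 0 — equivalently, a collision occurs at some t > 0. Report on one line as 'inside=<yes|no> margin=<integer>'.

d = (7, -10),  |d|² = 149;  R = 6+5 = 11,  c = 149−11² = 28
v_rel = (11, -1),  |v_rel|² = 122;  v_rel·d = (11)·(7) + (-1)·(-10) = 87
122·t² − 174·t + 28 = 0  ⇒  m = 87² − 122·28 = 4153
m = 4153 > 0,  v_rel·d = 87 > 0  ⇒  inside

inside=yes margin=4153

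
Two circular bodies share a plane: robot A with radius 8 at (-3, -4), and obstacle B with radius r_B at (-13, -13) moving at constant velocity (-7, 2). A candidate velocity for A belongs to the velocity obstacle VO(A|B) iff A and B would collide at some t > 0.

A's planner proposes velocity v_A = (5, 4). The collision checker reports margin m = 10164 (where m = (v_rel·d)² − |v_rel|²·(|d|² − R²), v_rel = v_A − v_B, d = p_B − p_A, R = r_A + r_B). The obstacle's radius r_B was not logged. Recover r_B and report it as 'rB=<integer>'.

m = 10164
d = (-10, -9);  v_rel = (12, 2),  |v_rel|² = 148
v_rel×d = (12)·(-9) − (2)·(-10) = -88
since m = R²·148 − (-88)²:  R² = (7744 + 10164) / 148 = 121
R = √121 = 11  ⇒  r_B = 11 − 8 = 3

rB=3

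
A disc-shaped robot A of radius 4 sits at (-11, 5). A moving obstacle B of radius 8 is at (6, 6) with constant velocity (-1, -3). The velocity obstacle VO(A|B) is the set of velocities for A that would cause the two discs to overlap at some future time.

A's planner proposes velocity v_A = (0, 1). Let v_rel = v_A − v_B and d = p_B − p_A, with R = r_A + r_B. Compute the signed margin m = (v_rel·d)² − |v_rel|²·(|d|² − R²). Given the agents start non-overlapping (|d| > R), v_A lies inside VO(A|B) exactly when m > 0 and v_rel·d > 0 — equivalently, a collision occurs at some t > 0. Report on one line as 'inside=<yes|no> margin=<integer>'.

d = (17, 1),  |d|² = 290;  R = 4+8 = 12,  c = 290−12² = 146
v_rel = (1, 4),  |v_rel|² = 17;  v_rel·d = (1)·(17) + (4)·(1) = 21
17·t² − 42·t + 146 = 0  ⇒  m = 21² − 17·146 = -2041
m = -2041 < 0,  v_rel·d = 21 > 0  ⇒  outside

inside=no margin=-2041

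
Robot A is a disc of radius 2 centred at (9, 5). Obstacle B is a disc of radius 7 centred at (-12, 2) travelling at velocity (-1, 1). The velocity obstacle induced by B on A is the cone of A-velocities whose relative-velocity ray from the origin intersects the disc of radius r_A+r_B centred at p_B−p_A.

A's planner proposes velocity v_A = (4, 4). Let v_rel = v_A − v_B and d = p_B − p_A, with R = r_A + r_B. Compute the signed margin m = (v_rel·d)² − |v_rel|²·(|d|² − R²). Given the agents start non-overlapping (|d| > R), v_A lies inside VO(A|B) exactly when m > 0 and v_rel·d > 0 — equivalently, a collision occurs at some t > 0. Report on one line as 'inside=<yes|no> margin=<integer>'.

d = (-21, -3),  |d|² = 450;  R = 2+7 = 9,  c = 450−9² = 369
v_rel = (5, 3),  |v_rel|² = 34;  v_rel·d = (5)·(-21) + (3)·(-3) = -114
34·t² + 228·t + 369 = 0  ⇒  m = (-114)² − 34·369 = 450
m = 450 > 0,  v_rel·d = -114 < 0  ⇒  outside

inside=no margin=450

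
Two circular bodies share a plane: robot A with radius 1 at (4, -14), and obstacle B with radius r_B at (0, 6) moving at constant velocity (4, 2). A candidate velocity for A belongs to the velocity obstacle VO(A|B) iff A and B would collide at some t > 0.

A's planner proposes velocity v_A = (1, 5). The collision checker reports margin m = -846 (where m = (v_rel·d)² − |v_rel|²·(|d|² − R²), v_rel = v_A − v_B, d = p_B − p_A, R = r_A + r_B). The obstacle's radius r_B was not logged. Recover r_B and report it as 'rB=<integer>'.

m = -846
d = (-4, 20);  v_rel = (-3, 3),  |v_rel|² = 18
v_rel×d = (-3)·(20) − (3)·(-4) = -48
since m = R²·18 − (-48)²:  R² = (2304 + -846) / 18 = 81
R = √81 = 9  ⇒  r_B = 9 − 1 = 8

rB=8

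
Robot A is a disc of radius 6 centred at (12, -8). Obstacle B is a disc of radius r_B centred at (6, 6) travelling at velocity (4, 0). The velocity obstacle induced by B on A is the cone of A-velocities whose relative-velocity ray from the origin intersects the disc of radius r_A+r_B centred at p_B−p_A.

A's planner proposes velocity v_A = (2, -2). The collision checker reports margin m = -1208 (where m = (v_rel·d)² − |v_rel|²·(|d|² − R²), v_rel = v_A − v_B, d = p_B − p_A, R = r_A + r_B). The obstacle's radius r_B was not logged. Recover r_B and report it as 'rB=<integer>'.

m = -1208
d = (-6, 14);  v_rel = (-2, -2),  |v_rel|² = 8
v_rel×d = (-2)·(14) − (-2)·(-6) = -40
since m = R²·8 − (-40)²:  R² = (1600 + -1208) / 8 = 49
R = √49 = 7  ⇒  r_B = 7 − 6 = 1

rB=1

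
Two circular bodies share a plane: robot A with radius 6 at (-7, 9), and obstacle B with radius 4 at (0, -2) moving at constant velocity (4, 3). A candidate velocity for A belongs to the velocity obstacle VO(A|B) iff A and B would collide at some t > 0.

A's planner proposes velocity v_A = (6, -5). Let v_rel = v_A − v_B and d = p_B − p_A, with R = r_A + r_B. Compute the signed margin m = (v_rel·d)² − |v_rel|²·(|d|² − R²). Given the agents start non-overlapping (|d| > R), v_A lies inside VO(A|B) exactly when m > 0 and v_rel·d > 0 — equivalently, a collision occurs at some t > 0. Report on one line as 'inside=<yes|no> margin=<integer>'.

d = (7, -11),  |d|² = 170;  R = 6+4 = 10,  c = 170−10² = 70
v_rel = (2, -8),  |v_rel|² = 68;  v_rel·d = (2)·(7) + (-8)·(-11) = 102
68·t² − 204·t + 70 = 0  ⇒  m = 102² − 68·70 = 5644
m = 5644 > 0,  v_rel·d = 102 > 0  ⇒  inside

inside=yes margin=5644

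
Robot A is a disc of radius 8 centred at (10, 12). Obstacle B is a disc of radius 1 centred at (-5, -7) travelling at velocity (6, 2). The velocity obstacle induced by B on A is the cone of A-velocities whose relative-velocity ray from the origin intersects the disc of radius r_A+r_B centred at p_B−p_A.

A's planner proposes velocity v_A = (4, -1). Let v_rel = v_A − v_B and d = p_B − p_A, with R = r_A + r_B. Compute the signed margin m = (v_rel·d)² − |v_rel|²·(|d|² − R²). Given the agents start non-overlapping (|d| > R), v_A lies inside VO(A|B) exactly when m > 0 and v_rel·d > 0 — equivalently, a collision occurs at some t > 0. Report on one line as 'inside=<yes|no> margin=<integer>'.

d = (-15, -19),  |d|² = 586;  R = 8+1 = 9,  c = 586−9² = 505
v_rel = (-2, -3),  |v_rel|² = 13;  v_rel·d = (-2)·(-15) + (-3)·(-19) = 87
13·t² − 174·t + 505 = 0  ⇒  m = 87² − 13·505 = 1004
m = 1004 > 0,  v_rel·d = 87 > 0  ⇒  inside

inside=yes margin=1004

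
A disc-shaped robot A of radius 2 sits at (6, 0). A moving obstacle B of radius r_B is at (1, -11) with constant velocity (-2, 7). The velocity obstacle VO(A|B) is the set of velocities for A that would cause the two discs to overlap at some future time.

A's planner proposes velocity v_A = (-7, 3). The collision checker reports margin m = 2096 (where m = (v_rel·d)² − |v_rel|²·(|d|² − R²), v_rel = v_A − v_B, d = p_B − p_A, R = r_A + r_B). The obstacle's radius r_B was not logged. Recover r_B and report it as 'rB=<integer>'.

m = 2096
d = (-5, -11);  v_rel = (-5, -4),  |v_rel|² = 41
v_rel×d = (-5)·(-11) − (-4)·(-5) = 35
since m = R²·41 − 35²:  R² = (1225 + 2096) / 41 = 81
R = √81 = 9  ⇒  r_B = 9 − 2 = 7

rB=7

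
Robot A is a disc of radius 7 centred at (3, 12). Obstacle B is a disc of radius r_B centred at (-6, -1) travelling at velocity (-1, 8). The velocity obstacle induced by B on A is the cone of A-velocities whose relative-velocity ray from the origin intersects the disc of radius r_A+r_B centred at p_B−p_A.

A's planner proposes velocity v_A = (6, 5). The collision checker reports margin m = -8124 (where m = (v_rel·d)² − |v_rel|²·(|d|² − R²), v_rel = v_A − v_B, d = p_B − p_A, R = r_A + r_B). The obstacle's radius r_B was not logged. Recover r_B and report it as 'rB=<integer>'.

m = -8124
d = (-9, -13);  v_rel = (7, -3),  |v_rel|² = 58
v_rel×d = (7)·(-13) − (-3)·(-9) = -118
since m = R²·58 − (-118)²:  R² = (13924 + -8124) / 58 = 100
R = √100 = 10  ⇒  r_B = 10 − 7 = 3

rB=3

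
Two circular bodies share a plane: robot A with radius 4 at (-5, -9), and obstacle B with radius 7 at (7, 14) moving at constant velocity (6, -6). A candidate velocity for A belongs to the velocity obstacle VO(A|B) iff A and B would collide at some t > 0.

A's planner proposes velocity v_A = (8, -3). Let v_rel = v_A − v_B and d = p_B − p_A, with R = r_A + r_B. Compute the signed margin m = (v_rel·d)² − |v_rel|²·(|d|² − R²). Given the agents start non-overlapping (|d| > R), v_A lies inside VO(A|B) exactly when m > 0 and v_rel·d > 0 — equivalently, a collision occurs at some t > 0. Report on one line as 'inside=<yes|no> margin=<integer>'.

d = (12, 23),  |d|² = 673;  R = 4+7 = 11,  c = 673−11² = 552
v_rel = (2, 3),  |v_rel|² = 13;  v_rel·d = (2)·(12) + (3)·(23) = 93
13·t² − 186·t + 552 = 0  ⇒  m = 93² − 13·552 = 1473
m = 1473 > 0,  v_rel·d = 93 > 0  ⇒  inside

inside=yes margin=1473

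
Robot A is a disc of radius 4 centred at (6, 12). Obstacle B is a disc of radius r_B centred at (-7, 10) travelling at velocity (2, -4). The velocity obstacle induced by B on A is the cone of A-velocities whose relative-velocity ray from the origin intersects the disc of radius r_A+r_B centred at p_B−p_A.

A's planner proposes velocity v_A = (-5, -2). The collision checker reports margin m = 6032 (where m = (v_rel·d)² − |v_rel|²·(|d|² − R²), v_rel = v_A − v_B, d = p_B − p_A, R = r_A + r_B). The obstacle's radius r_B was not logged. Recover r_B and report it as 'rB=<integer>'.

m = 6032
d = (-13, -2);  v_rel = (-7, 2),  |v_rel|² = 53
v_rel×d = (-7)·(-2) − (2)·(-13) = 40
since m = R²·53 − 40²:  R² = (1600 + 6032) / 53 = 144
R = √144 = 12  ⇒  r_B = 12 − 4 = 8

rB=8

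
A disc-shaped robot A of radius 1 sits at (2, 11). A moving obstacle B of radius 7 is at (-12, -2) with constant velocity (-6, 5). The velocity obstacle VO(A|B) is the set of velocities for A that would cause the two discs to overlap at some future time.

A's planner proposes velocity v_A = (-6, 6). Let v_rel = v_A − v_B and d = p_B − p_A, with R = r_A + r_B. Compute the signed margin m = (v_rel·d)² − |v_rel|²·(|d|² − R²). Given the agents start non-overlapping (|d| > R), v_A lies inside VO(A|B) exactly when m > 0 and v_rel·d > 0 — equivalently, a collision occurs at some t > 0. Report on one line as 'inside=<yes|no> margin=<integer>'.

d = (-14, -13),  |d|² = 365;  R = 1+7 = 8,  c = 365−8² = 301
v_rel = (0, 1),  |v_rel|² = 1;  v_rel·d = (0)·(-14) + (1)·(-13) = -13
1·t² + 26·t + 301 = 0  ⇒  m = (-13)² − 1·301 = -132
m = -132 < 0,  v_rel·d = -13 < 0  ⇒  outside

inside=no margin=-132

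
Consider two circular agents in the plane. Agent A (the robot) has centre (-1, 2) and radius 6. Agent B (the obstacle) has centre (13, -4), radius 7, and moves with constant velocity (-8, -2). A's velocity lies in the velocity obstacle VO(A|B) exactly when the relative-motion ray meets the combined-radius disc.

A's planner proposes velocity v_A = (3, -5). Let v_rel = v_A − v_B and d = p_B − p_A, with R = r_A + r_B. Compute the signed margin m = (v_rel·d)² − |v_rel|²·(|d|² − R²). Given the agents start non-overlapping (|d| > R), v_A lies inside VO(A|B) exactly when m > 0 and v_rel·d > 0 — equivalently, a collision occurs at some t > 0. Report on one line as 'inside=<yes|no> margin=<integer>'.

d = (14, -6),  |d|² = 232;  R = 6+7 = 13,  c = 232−13² = 63
v_rel = (11, -3),  |v_rel|² = 130;  v_rel·d = (11)·(14) + (-3)·(-6) = 172
130·t² − 344·t + 63 = 0  ⇒  m = 172² − 130·63 = 21394
m = 21394 > 0,  v_rel·d = 172 > 0  ⇒  inside

inside=yes margin=21394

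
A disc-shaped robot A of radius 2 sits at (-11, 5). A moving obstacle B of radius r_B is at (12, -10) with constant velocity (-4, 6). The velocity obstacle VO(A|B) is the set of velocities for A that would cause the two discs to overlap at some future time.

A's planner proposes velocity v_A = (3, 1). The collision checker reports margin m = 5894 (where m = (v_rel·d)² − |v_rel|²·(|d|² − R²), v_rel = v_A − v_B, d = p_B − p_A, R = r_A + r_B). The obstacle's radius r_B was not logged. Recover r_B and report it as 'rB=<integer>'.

m = 5894
d = (23, -15);  v_rel = (7, -5),  |v_rel|² = 74
v_rel×d = (7)·(-15) − (-5)·(23) = 10
since m = R²·74 − 10²:  R² = (100 + 5894) / 74 = 81
R = √81 = 9  ⇒  r_B = 9 − 2 = 7

rB=7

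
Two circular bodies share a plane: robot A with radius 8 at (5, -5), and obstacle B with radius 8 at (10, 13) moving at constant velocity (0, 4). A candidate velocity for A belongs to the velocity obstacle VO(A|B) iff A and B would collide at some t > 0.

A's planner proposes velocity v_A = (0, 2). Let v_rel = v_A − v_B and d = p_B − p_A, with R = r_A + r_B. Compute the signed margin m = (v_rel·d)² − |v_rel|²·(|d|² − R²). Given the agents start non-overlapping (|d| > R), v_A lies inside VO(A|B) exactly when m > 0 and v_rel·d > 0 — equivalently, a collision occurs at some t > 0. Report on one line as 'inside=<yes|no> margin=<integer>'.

d = (5, 18),  |d|² = 349;  R = 8+8 = 16,  c = 349−16² = 93
v_rel = (0, -2),  |v_rel|² = 4;  v_rel·d = (0)·(5) + (-2)·(18) = -36
4·t² + 72·t + 93 = 0  ⇒  m = (-36)² − 4·93 = 924
m = 924 > 0,  v_rel·d = -36 < 0  ⇒  outside

inside=no margin=924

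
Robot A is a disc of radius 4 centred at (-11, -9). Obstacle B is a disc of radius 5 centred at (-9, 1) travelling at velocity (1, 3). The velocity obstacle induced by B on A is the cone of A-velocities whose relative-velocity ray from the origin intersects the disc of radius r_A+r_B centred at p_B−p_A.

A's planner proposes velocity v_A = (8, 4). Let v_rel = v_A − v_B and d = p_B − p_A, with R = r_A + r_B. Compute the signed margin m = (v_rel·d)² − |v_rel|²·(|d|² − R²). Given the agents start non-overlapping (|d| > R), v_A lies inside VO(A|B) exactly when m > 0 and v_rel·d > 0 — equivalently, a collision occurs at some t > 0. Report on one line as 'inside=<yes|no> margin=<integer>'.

d = (2, 10),  |d|² = 104;  R = 4+5 = 9,  c = 104−9² = 23
v_rel = (7, 1),  |v_rel|² = 50;  v_rel·d = (7)·(2) + (1)·(10) = 24
50·t² − 48·t + 23 = 0  ⇒  m = 24² − 50·23 = -574
m = -574 < 0,  v_rel·d = 24 > 0  ⇒  outside

inside=no margin=-574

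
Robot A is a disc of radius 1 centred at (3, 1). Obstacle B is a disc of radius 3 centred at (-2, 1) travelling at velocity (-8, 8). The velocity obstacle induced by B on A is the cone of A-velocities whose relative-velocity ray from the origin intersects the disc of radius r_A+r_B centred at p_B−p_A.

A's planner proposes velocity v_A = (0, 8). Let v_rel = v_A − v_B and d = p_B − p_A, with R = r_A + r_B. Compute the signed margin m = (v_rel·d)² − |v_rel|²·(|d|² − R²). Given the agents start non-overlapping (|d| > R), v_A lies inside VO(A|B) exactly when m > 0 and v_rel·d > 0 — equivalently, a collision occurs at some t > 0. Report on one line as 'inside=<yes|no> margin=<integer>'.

d = (-5, 0),  |d|² = 25;  R = 1+3 = 4,  c = 25−4² = 9
v_rel = (8, 0),  |v_rel|² = 64;  v_rel·d = (8)·(-5) + (0)·(0) = -40
64·t² + 80·t + 9 = 0  ⇒  m = (-40)² − 64·9 = 1024
m = 1024 > 0,  v_rel·d = -40 < 0  ⇒  outside

inside=no margin=1024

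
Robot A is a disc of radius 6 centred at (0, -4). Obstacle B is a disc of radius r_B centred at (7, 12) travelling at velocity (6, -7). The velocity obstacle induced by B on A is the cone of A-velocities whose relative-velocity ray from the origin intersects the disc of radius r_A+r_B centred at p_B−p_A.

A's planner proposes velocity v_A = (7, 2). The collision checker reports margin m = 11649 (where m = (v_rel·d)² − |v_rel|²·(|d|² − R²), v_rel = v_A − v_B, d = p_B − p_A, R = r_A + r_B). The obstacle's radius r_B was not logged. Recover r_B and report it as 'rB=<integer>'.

m = 11649
d = (7, 16);  v_rel = (1, 9),  |v_rel|² = 82
v_rel×d = (1)·(16) − (9)·(7) = -47
since m = R²·82 − (-47)²:  R² = (2209 + 11649) / 82 = 169
R = √169 = 13  ⇒  r_B = 13 − 6 = 7

rB=7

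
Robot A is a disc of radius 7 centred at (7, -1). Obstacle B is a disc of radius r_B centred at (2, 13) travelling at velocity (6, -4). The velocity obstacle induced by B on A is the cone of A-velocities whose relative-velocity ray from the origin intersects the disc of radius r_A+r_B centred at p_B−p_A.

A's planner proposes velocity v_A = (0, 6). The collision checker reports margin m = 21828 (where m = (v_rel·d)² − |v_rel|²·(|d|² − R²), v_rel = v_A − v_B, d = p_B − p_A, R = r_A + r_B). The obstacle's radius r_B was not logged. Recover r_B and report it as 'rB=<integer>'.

m = 21828
d = (-5, 14);  v_rel = (-6, 10),  |v_rel|² = 136
v_rel×d = (-6)·(14) − (10)·(-5) = -34
since m = R²·136 − (-34)²:  R² = (1156 + 21828) / 136 = 169
R = √169 = 13  ⇒  r_B = 13 − 7 = 6

rB=6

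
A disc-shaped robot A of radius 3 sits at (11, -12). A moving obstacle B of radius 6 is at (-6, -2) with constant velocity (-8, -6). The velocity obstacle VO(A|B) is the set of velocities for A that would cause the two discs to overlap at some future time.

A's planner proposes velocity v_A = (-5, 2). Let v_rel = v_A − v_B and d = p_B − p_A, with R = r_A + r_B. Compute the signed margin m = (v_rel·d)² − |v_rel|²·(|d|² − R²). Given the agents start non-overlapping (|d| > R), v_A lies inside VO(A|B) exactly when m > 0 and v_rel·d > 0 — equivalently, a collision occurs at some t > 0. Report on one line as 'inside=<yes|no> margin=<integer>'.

d = (-17, 10),  |d|² = 389;  R = 3+6 = 9,  c = 389−9² = 308
v_rel = (3, 8),  |v_rel|² = 73;  v_rel·d = (3)·(-17) + (8)·(10) = 29
73·t² − 58·t + 308 = 0  ⇒  m = 29² − 73·308 = -21643
m = -21643 < 0,  v_rel·d = 29 > 0  ⇒  outside

inside=no margin=-21643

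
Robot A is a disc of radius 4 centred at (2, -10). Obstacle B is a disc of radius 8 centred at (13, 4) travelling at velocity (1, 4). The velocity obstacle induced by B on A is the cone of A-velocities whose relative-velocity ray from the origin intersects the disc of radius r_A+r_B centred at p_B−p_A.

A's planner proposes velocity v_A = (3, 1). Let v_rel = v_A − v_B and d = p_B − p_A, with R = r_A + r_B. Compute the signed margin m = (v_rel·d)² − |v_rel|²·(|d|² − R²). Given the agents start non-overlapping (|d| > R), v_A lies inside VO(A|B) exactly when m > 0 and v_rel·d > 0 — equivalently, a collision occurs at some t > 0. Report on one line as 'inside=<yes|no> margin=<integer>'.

d = (11, 14),  |d|² = 317;  R = 4+8 = 12,  c = 317−12² = 173
v_rel = (2, -3),  |v_rel|² = 13;  v_rel·d = (2)·(11) + (-3)·(14) = -20
13·t² + 40·t + 173 = 0  ⇒  m = (-20)² − 13·173 = -1849
m = -1849 < 0,  v_rel·d = -20 < 0  ⇒  outside

inside=no margin=-1849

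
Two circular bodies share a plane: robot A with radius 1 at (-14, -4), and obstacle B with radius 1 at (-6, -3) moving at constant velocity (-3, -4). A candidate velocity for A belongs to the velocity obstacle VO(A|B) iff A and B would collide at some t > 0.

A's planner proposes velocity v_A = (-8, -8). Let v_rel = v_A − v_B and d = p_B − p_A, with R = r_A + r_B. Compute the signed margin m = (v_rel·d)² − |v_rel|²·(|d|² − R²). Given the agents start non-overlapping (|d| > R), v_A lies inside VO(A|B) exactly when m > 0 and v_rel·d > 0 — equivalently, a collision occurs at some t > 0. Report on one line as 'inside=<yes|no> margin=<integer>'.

d = (8, 1),  |d|² = 65;  R = 1+1 = 2,  c = 65−2² = 61
v_rel = (-5, -4),  |v_rel|² = 41;  v_rel·d = (-5)·(8) + (-4)·(1) = -44
41·t² + 88·t + 61 = 0  ⇒  m = (-44)² − 41·61 = -565
m = -565 < 0,  v_rel·d = -44 < 0  ⇒  outside

inside=no margin=-565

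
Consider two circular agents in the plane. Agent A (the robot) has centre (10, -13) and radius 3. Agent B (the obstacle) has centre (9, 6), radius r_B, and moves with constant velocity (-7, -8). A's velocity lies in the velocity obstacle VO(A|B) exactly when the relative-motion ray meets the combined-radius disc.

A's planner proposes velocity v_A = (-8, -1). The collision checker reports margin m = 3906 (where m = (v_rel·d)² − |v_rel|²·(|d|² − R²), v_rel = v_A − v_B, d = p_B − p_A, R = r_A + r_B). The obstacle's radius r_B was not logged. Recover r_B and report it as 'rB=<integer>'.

m = 3906
d = (-1, 19);  v_rel = (-1, 7),  |v_rel|² = 50
v_rel×d = (-1)·(19) − (7)·(-1) = -12
since m = R²·50 − (-12)²:  R² = (144 + 3906) / 50 = 81
R = √81 = 9  ⇒  r_B = 9 − 3 = 6

rB=6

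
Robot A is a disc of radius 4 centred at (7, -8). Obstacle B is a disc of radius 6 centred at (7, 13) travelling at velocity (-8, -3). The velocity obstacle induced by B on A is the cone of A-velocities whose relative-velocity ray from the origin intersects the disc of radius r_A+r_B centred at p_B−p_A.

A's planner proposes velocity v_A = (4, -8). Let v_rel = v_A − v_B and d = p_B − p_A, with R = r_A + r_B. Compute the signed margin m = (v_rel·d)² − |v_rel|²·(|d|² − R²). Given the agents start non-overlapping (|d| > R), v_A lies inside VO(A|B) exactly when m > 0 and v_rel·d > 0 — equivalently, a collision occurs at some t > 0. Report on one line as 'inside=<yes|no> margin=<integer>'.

d = (0, 21),  |d|² = 441;  R = 4+6 = 10,  c = 441−10² = 341
v_rel = (12, -5),  |v_rel|² = 169;  v_rel·d = (12)·(0) + (-5)·(21) = -105
169·t² + 210·t + 341 = 0  ⇒  m = (-105)² − 169·341 = -46604
m = -46604 < 0,  v_rel·d = -105 < 0  ⇒  outside

inside=no margin=-46604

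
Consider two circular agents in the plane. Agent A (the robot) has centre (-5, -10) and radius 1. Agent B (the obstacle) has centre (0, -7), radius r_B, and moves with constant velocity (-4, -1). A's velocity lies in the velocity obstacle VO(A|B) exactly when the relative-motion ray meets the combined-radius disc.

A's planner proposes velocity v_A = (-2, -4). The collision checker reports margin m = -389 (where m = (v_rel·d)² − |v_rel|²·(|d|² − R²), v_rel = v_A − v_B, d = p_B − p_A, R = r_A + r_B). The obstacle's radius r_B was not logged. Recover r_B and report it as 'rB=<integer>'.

m = -389
d = (5, 3);  v_rel = (2, -3),  |v_rel|² = 13
v_rel×d = (2)·(3) − (-3)·(5) = 21
since m = R²·13 − 21²:  R² = (441 + -389) / 13 = 4
R = √4 = 2  ⇒  r_B = 2 − 1 = 1

rB=1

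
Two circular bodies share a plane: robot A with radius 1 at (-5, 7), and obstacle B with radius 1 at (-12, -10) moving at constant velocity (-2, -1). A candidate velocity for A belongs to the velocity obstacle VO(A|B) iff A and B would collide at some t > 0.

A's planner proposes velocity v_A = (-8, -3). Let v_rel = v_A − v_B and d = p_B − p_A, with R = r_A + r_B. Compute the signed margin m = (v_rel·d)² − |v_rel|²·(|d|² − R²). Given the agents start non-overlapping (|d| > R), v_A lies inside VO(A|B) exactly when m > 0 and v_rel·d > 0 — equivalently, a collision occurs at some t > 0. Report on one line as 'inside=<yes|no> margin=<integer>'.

d = (-7, -17),  |d|² = 338;  R = 1+1 = 2,  c = 338−2² = 334
v_rel = (-6, -2),  |v_rel|² = 40;  v_rel·d = (-6)·(-7) + (-2)·(-17) = 76
40·t² − 152·t + 334 = 0  ⇒  m = 76² − 40·334 = -7584
m = -7584 < 0,  v_rel·d = 76 > 0  ⇒  outside

inside=no margin=-7584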